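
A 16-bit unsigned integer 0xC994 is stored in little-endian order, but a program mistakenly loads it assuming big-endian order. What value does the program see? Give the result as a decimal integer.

38089

Stored little-endian, the bytes at ascending addresses are 94 C9.
Read back as big-endian, the last byte is least significant, giving 0x94C9.
0x94C9 = 38089.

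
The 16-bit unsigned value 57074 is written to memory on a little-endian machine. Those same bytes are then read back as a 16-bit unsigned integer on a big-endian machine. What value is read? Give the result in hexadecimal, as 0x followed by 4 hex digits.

57074 in 16-bit hexadecimal is 0xDEF2.
Stored little-endian, the bytes at ascending addresses are F2 DE.
Read back as big-endian, the last byte is least significant, giving 0xF2DE.

0xF2DE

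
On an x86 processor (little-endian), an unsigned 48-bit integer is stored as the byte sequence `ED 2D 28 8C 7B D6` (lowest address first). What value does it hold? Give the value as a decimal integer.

235826120764909

Little-endian: lowest address holds the least-significant byte.
Reassemble most-significant byte first: D6 7B 8C 28 2D ED → 0xD67B8C282DED.
0xD67B8C282DED = 235826120764909.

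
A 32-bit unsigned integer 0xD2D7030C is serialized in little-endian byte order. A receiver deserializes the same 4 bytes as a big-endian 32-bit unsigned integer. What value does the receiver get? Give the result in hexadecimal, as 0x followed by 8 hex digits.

Stored little-endian, the bytes at ascending addresses are 0C 03 D7 D2.
Read back as big-endian, the last byte is least significant, giving 0x0C03D7D2.

0x0C03D7D2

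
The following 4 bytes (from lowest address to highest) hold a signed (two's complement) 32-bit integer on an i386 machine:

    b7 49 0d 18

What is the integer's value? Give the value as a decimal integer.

Little-endian: lowest address holds the least-significant byte.
Reassemble most-significant byte first: 18 0D 49 B7 → 0x180D49B7.
0x180D49B7 = 403524023.

403524023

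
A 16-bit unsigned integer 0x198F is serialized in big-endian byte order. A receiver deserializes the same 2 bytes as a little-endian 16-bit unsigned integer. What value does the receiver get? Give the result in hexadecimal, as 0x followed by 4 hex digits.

0x8F19

Stored big-endian, the bytes at ascending addresses are 19 8F.
Read back as little-endian, the first byte is least significant, giving 0x8F19.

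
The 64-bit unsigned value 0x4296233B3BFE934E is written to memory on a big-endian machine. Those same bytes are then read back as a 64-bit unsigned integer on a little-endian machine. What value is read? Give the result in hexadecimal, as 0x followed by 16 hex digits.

0x4E93FE3B3B239642

Stored big-endian, the bytes at ascending addresses are 42 96 23 3B 3B FE 93 4E.
Read back as little-endian, the first byte is least significant, giving 0x4E93FE3B3B239642.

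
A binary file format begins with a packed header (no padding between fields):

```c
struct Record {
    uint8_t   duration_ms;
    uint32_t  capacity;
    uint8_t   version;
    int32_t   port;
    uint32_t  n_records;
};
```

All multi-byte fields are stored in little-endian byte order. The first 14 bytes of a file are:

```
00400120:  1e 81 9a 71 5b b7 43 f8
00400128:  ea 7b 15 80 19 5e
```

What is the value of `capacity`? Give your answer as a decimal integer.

1534171777

`capacity` follows `duration_ms` (1 byte), so it starts at byte offset 1 and occupies 4 bytes.
Bytes at offsets 1..4: 81 9A 71 5B.
In little-endian order the low byte comes first in memory.
Reassemble most-significant byte first: 5B 71 9A 81 → 0x5B719A81.
0x5B719A81 = 1534171777.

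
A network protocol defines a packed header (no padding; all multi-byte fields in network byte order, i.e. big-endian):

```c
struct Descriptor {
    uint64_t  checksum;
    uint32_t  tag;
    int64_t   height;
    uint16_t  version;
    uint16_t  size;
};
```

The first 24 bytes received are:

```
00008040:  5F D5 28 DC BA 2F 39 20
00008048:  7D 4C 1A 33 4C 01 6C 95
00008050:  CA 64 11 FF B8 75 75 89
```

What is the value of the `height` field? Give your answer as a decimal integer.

`height` follows `checksum` (8 B), `tag` (4 B), so it starts at offset 8 + 4 = 12 and occupies 8 bytes.
Bytes at offsets 12..19: 4C 01 6C 95 CA 64 11 FF.
In big-endian order the high byte comes first in memory.
The bytes are already most-significant first: 0x4C016C95CA6411FF.
0x4C016C95CA6411FF = 5476778012460716543.

5476778012460716543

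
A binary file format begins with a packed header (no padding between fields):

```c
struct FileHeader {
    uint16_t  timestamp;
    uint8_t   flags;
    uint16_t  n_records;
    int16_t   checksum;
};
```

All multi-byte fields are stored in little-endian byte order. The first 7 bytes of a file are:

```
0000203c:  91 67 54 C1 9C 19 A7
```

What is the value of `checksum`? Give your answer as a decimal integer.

`checksum` follows `timestamp` (2 B), `flags` (1 B), `n_records` (2 B), so it starts at offset 2 + 1 + 2 = 5 and occupies 2 bytes.
Bytes at offsets 5..6: 19 A7.
Little-endian stores the least-significant byte at the lowest address.
Reassemble most-significant byte first: A7 19 → 0xA719.
Top bit is set, so as a signed 16-bit value this is 0xA719 − 2^16 = -22759.

-22759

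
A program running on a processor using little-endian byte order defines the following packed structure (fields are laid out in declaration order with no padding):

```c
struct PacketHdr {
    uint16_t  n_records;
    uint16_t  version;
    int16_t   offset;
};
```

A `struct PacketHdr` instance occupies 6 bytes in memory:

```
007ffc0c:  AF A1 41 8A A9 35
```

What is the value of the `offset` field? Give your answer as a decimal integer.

13737

`offset` follows `n_records` (2 B), `version` (2 B), so it starts at offset 2 + 2 = 4 and occupies 2 bytes.
Bytes at offsets 4..5: A9 35.
Little-endian stores the least-significant byte at the lowest address.
Reassemble most-significant byte first: 35 A9 → 0x35A9.
0x35A9 = 13737.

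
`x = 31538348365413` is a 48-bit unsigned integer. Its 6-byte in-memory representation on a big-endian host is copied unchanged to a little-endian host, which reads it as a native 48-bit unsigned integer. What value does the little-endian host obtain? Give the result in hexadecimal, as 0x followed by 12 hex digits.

0x65160D18AF1C

31538348365413 in 48-bit hexadecimal is 0x1CAF180D1665.
Stored big-endian, the bytes at ascending addresses are 1C AF 18 0D 16 65.
Read back as little-endian, the first byte is least significant, giving 0x65160D18AF1C.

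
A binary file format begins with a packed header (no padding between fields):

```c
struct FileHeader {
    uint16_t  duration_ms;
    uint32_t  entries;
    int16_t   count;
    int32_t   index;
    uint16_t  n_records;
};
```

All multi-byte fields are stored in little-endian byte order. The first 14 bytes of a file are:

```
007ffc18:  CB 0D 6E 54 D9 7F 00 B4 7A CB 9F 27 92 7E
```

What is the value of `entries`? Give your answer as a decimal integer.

2144949358

`entries` follows `duration_ms` (2 bytes), so it starts at byte offset 2 and occupies 4 bytes.
Bytes at offsets 2..5: 6E 54 D9 7F.
Little-endian stores the least-significant byte at the lowest address.
Reassemble most-significant byte first: 7F D9 54 6E → 0x7FD9546E.
0x7FD9546E = 2144949358.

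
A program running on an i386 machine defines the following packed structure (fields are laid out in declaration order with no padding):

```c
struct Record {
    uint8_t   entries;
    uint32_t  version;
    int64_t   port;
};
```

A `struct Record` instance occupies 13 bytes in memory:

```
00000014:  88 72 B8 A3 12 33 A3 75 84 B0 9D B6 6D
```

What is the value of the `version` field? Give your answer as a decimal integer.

`version` follows `entries` (1 byte), so it starts at byte offset 1 and occupies 4 bytes.
Bytes at offsets 1..4: 72 B8 A3 12.
In little-endian order the low byte comes first in memory.
Reassemble most-significant byte first: 12 A3 B8 72 → 0x12A3B872.
0x12A3B872 = 312719474.

312719474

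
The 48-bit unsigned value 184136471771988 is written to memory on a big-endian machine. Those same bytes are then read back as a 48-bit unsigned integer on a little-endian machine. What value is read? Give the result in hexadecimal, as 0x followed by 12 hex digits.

0x547BFD9C78A7

184136471771988 in 48-bit hexadecimal is 0xA7789CFD7B54.
Stored big-endian, the bytes at ascending addresses are A7 78 9C FD 7B 54.
Read back as little-endian, the first byte is least significant, giving 0x547BFD9C78A7.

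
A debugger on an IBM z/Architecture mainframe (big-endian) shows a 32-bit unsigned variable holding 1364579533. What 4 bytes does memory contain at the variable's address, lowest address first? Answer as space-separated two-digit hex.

51 55 D4 CD

1364579533 in hexadecimal, padded to 32 bits, is 0x5155D4CD.
Split into bytes (most-significant first): 51 55 D4 CD.
Big-endian stores the most-significant byte at the lowest address.
So the memory order matches the most-significant-first order: 51 55 D4 CD.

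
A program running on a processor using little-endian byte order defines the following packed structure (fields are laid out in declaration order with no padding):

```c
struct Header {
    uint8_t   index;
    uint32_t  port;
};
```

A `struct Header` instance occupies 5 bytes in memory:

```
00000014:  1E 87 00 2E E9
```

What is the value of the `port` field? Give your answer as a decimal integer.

3912106119

`port` follows `index` (1 byte), so it starts at byte offset 1 and occupies 4 bytes.
Bytes at offsets 1..4: 87 00 2E E9.
Little-endian stores the least-significant byte at the lowest address.
Reassemble most-significant byte first: E9 2E 00 87 → 0xE92E0087.
0xE92E0087 = 3912106119.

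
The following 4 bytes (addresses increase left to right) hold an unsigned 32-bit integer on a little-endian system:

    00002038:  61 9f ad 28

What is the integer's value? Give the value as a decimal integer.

682467169

Little-endian: lowest address holds the least-significant byte.
Reassemble most-significant byte first: 28 AD 9F 61 → 0x28AD9F61.
0x28AD9F61 = 682467169.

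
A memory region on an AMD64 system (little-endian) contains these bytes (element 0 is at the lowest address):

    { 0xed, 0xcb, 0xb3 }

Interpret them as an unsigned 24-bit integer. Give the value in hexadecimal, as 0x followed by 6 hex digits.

0xB3CBED

Little-endian stores the least-significant byte at the lowest address.
Reassemble most-significant byte first: B3 CB ED → 0xB3CBED.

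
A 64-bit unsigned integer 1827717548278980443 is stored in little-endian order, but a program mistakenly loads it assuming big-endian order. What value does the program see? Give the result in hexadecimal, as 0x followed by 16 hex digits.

1827717548278980443 in 64-bit hexadecimal is 0x195D5B6D2EEA9F5B.
Stored little-endian, the bytes at ascending addresses are 5B 9F EA 2E 6D 5B 5D 19.
Read back as big-endian, the last byte is least significant, giving 0x5B9FEA2E6D5B5D19.

0x5B9FEA2E6D5B5D19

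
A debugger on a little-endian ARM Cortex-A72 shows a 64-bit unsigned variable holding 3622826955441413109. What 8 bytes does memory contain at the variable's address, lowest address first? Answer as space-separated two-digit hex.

3622826955441413109 in hexadecimal, padded to 64 bits, is 0x3246DDEBE1CB9BF5.
Split into bytes (most-significant first): 32 46 DD EB E1 CB 9B F5.
Little-endian: lowest address holds the least-significant byte.
So at ascending addresses the bytes are F5 9B CB E1 EB DD 46 32.

F5 9B CB E1 EB DD 46 32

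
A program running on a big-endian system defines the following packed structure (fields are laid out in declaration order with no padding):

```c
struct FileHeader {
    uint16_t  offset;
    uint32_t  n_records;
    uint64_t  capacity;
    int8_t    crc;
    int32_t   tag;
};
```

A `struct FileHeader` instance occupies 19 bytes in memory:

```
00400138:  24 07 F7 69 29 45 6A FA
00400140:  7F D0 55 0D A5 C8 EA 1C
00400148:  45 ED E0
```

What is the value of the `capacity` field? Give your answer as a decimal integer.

`capacity` follows `offset` (2 B), `n_records` (4 B), so it starts at offset 2 + 4 = 6 and occupies 8 bytes.
Bytes at offsets 6..13: 6A FA 7F D0 55 0D A5 C8.
Big-endian: lowest address holds the most-significant byte.
The bytes are already most-significant first: 0x6AFA7FD0550DA5C8.
0x6AFA7FD0550DA5C8 = 7708614244954908104.

7708614244954908104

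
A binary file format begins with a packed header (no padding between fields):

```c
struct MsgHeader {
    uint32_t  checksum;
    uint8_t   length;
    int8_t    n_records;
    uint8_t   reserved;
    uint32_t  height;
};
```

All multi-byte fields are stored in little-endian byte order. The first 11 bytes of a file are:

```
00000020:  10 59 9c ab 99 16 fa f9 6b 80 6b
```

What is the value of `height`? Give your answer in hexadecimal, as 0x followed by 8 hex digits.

0x6B806BF9

`height` follows `checksum` (4 B), `length` (1 B), `n_records` (1 B), `reserved` (1 B), so it starts at offset 4 + 1 + 1 + 1 = 7 and occupies 4 bytes.
Bytes at offsets 7..10: F9 6B 80 6B.
In little-endian order the low byte comes first in memory.
Reassemble most-significant byte first: 6B 80 6B F9 → 0x6B806BF9.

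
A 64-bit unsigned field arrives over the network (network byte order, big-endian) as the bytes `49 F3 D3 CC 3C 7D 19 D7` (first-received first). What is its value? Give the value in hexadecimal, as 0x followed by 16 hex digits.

0x49F3D3CC3C7D19D7

In big-endian order the high byte comes first in memory.
The bytes are already most-significant first: 0x49F3D3CC3C7D19D7.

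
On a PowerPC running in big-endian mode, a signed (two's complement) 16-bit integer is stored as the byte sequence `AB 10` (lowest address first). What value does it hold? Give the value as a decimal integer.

In big-endian order the high byte comes first in memory.
The bytes are already most-significant first: 0xAB10.
Top bit is set, so as a signed 16-bit value this is 0xAB10 − 2^16 = -21744.

-21744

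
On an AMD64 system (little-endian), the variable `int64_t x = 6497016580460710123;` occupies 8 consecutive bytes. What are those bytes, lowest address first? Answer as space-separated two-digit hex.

EB 08 2F 42 28 0A 2A 5A

6497016580460710123 in hexadecimal, padded to 64 bits, is 0x5A2A0A28422F08EB.
Split into bytes (most-significant first): 5A 2A 0A 28 42 2F 08 EB.
Little-endian: lowest address holds the least-significant byte.
So at ascending addresses the bytes are EB 08 2F 42 28 0A 2A 5A.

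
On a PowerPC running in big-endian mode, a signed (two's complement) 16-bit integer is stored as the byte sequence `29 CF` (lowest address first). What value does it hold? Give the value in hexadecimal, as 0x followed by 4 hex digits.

Big-endian stores the most-significant byte at the lowest address.
The bytes are already most-significant first: 0x29CF.

0x29CF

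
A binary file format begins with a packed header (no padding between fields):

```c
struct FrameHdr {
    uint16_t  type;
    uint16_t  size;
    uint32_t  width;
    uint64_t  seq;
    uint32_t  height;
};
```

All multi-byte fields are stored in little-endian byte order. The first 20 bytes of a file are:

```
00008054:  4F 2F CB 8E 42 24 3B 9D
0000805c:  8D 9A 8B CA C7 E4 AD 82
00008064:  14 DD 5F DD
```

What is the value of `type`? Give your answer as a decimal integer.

`type` is the first field, at byte offset 0, occupying 2 bytes.
Bytes at offsets 0..1: 4F 2F.
Little-endian: lowest address holds the least-significant byte.
Reassemble most-significant byte first: 2F 4F → 0x2F4F.
0x2F4F = 12111.

12111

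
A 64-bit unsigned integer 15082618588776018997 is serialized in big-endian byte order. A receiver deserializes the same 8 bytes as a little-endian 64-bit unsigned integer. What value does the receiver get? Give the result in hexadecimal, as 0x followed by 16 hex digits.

15082618588776018997 in 64-bit hexadecimal is 0xD15039B202B2B435.
Stored big-endian, the bytes at ascending addresses are D1 50 39 B2 02 B2 B4 35.
Read back as little-endian, the first byte is least significant, giving 0x35B4B202B23950D1.

0x35B4B202B23950D1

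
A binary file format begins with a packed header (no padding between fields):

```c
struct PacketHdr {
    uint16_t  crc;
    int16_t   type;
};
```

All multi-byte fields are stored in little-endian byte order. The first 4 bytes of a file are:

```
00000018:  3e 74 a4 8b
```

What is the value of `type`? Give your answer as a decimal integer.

-29788

`type` follows `crc` (2 bytes), so it starts at byte offset 2 and occupies 2 bytes.
Bytes at offsets 2..3: A4 8B.
Little-endian: lowest address holds the least-significant byte.
Reassemble most-significant byte first: 8B A4 → 0x8BA4.
Top bit is set, so as a signed 16-bit value this is 0x8BA4 − 2^16 = -29788.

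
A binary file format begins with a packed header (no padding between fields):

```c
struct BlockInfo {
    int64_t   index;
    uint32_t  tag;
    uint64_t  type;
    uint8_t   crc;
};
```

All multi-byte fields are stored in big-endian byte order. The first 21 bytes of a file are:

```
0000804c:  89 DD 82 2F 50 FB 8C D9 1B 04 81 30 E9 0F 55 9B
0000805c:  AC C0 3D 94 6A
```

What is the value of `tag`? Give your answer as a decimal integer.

`tag` follows `index` (8 bytes), so it starts at byte offset 8 and occupies 4 bytes.
Bytes at offsets 8..11: 1B 04 81 30.
Big-endian: lowest address holds the most-significant byte.
The bytes are already most-significant first: 0x1B048130.
0x1B048130 = 453280048.

453280048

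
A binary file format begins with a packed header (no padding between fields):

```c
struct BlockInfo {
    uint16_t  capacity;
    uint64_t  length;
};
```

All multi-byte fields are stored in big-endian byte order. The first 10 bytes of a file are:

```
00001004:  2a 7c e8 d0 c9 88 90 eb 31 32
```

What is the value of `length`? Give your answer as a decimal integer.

`length` follows `capacity` (2 bytes), so it starts at byte offset 2 and occupies 8 bytes.
Bytes at offsets 2..9: E8 D0 C9 88 90 EB 31 32.
In big-endian order the high byte comes first in memory.
The bytes are already most-significant first: 0xE8D0C98890EB3132.
0xE8D0C98890EB3132 = 16776130200339165490.

16776130200339165490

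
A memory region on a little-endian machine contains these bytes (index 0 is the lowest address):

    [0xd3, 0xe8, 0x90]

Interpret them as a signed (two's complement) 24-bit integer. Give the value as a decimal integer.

-7280429

Little-endian: lowest address holds the least-significant byte.
Reassemble most-significant byte first: 90 E8 D3 → 0x90E8D3.
Top bit is set, so as a signed 24-bit value this is 0x90E8D3 − 2^24 = -7280429.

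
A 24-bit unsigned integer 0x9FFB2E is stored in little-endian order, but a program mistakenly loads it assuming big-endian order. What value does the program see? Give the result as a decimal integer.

Stored little-endian, the bytes at ascending addresses are 2E FB 9F.
Read back as big-endian, the last byte is least significant, giving 0x2EFB9F.
0x2EFB9F = 3079071.

3079071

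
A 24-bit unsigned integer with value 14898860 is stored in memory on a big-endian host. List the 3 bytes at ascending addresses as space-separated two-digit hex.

14898860 in hexadecimal, padded to 24 bits, is 0xE356AC.
Split into bytes (most-significant first): E3 56 AC.
Big-endian: lowest address holds the most-significant byte.
So the memory order matches the most-significant-first order: E3 56 AC.

E3 56 AC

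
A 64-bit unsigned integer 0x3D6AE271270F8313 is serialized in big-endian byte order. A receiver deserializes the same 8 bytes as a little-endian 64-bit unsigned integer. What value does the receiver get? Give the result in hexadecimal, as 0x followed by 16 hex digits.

Stored big-endian, the bytes at ascending addresses are 3D 6A E2 71 27 0F 83 13.
Read back as little-endian, the first byte is least significant, giving 0x13830F2771E26A3D.

0x13830F2771E26A3D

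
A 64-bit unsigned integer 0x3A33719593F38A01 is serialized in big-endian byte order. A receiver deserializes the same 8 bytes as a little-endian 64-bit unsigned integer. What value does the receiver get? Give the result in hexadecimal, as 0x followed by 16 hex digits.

Stored big-endian, the bytes at ascending addresses are 3A 33 71 95 93 F3 8A 01.
Read back as little-endian, the first byte is least significant, giving 0x018AF3939571333A.

0x018AF3939571333A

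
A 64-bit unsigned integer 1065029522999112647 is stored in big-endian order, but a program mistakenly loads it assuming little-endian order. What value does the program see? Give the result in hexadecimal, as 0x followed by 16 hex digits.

0xC773AA59B5BEC70E

1065029522999112647 in 64-bit hexadecimal is 0x0EC7BEB559AA73C7.
Stored big-endian, the bytes at ascending addresses are 0E C7 BE B5 59 AA 73 C7.
Read back as little-endian, the first byte is least significant, giving 0xC773AA59B5BEC70E.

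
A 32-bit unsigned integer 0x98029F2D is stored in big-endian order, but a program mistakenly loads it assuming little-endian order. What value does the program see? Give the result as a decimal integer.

765395608

Stored big-endian, the bytes at ascending addresses are 98 02 9F 2D.
Read back as little-endian, the first byte is least significant, giving 0x2D9F0298.
0x2D9F0298 = 765395608.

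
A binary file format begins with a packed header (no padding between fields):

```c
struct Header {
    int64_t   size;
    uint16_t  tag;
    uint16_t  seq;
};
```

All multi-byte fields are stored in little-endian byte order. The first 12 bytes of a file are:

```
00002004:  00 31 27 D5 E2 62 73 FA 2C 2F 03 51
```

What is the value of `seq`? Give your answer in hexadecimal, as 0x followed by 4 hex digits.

0x5103

`seq` follows `size` (8 B), `tag` (2 B), so it starts at offset 8 + 2 = 10 and occupies 2 bytes.
Bytes at offsets 10..11: 03 51.
Little-endian stores the least-significant byte at the lowest address.
Reassemble most-significant byte first: 51 03 → 0x5103.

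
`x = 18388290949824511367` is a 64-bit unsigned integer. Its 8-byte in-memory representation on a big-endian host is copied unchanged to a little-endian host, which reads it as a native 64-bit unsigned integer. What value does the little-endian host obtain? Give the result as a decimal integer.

9799218755691426047

18388290949824511367 in 64-bit hexadecimal is 0xFF3055318AD1FD87.
Stored big-endian, the bytes at ascending addresses are FF 30 55 31 8A D1 FD 87.
Read back as little-endian, the first byte is least significant, giving 0x87FDD18A315530FF.
0x87FDD18A315530FF = 9799218755691426047.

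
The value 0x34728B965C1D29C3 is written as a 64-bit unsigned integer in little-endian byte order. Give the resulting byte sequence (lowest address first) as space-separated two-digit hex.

C3 29 1D 5C 96 8B 72 34

Split into bytes (most-significant first): 34 72 8B 96 5C 1D 29 C3.
Little-endian: lowest address holds the least-significant byte.
So at ascending addresses the bytes are C3 29 1D 5C 96 8B 72 34.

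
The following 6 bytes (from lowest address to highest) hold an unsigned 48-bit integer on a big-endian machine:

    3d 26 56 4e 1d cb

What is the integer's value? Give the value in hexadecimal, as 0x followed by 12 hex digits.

0x3D26564E1DCB

In big-endian order the high byte comes first in memory.
The bytes are already most-significant first: 0x3D26564E1DCB.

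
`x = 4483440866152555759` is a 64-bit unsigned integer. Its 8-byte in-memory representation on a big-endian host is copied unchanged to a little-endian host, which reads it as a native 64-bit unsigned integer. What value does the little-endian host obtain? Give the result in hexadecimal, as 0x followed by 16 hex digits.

0xEF247EA6B661383E

4483440866152555759 in 64-bit hexadecimal is 0x3E3861B6A67E24EF.
Stored big-endian, the bytes at ascending addresses are 3E 38 61 B6 A6 7E 24 EF.
Read back as little-endian, the first byte is least significant, giving 0xEF247EA6B661383E.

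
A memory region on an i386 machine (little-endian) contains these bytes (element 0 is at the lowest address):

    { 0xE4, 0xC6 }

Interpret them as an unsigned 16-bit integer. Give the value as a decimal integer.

Little-endian: lowest address holds the least-significant byte.
Reassemble most-significant byte first: C6 E4 → 0xC6E4.
0xC6E4 = 50916.

50916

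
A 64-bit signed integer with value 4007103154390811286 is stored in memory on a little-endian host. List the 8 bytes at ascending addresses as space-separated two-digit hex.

96 C2 CF 9F 16 17 9C 37

4007103154390811286 in hexadecimal, padded to 64 bits, is 0x379C17169FCFC296.
Split into bytes (most-significant first): 37 9C 17 16 9F CF C2 96.
Little-endian: lowest address holds the least-significant byte.
So at ascending addresses the bytes are 96 C2 CF 9F 16 17 9C 37.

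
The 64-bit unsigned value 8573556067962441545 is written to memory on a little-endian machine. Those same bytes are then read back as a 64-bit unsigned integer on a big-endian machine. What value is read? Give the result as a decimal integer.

5318693662415387510

8573556067962441545 in 64-bit hexadecimal is 0x76FB63D1B4CBCF49.
Stored little-endian, the bytes at ascending addresses are 49 CF CB B4 D1 63 FB 76.
Read back as big-endian, the last byte is least significant, giving 0x49CFCBB4D163FB76.
0x49CFCBB4D163FB76 = 5318693662415387510.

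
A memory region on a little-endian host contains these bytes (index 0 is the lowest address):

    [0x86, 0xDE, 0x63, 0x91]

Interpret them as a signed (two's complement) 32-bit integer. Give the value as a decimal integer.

Little-endian stores the least-significant byte at the lowest address.
Reassemble most-significant byte first: 91 63 DE 86 → 0x9163DE86.
Top bit is set, so as a signed 32-bit value this is 0x9163DE86 − 2^32 = -1855725946.

-1855725946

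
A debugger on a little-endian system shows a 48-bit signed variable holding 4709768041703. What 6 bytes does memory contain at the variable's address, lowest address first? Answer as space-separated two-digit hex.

4709768041703 in hexadecimal, padded to 48 bits, is 0x0448940D14E7.
Split into bytes (most-significant first): 04 48 94 0D 14 E7.
In little-endian order the low byte comes first in memory.
So at ascending addresses the bytes are E7 14 0D 94 48 04.

E7 14 0D 94 48 04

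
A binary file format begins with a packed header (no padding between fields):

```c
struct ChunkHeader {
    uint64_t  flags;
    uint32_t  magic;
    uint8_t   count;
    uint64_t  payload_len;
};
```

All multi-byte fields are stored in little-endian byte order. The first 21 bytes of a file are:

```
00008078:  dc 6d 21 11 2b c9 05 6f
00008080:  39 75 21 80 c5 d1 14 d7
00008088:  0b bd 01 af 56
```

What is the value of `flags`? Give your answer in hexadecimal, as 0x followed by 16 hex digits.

`flags` is the first field, at byte offset 0, occupying 8 bytes.
Bytes at offsets 0..7: DC 6D 21 11 2B C9 05 6F.
Little-endian stores the least-significant byte at the lowest address.
Reassemble most-significant byte first: 6F 05 C9 2B 11 21 6D DC → 0x6F05C92B11216DDC.

0x6F05C92B11216DDC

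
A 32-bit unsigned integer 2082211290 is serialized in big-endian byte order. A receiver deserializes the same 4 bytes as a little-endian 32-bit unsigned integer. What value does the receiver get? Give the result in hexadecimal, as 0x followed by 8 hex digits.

2082211290 in 32-bit hexadecimal is 0x7C1C05DA.
Stored big-endian, the bytes at ascending addresses are 7C 1C 05 DA.
Read back as little-endian, the first byte is least significant, giving 0xDA051C7C.

0xDA051C7C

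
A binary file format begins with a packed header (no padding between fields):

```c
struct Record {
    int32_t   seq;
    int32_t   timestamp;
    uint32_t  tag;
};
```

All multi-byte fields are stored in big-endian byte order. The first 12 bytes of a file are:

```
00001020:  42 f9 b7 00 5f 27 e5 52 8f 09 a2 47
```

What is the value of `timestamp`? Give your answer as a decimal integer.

1596450130

`timestamp` follows `seq` (4 bytes), so it starts at byte offset 4 and occupies 4 bytes.
Bytes at offsets 4..7: 5F 27 E5 52.
Big-endian: lowest address holds the most-significant byte.
The bytes are already most-significant first: 0x5F27E552.
0x5F27E552 = 1596450130.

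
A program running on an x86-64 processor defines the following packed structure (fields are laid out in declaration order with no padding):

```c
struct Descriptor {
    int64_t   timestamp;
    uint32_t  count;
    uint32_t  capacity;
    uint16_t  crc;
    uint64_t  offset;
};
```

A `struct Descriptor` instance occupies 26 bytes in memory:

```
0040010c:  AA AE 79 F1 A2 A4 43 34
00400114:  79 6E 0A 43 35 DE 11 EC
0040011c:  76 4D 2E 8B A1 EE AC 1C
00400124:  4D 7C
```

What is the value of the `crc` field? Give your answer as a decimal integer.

19830

`crc` follows `timestamp` (8 B), `count` (4 B), `capacity` (4 B), so it starts at offset 8 + 4 + 4 = 16 and occupies 2 bytes.
Bytes at offsets 16..17: 76 4D.
Little-endian: lowest address holds the least-significant byte.
Reassemble most-significant byte first: 4D 76 → 0x4D76.
0x4D76 = 19830.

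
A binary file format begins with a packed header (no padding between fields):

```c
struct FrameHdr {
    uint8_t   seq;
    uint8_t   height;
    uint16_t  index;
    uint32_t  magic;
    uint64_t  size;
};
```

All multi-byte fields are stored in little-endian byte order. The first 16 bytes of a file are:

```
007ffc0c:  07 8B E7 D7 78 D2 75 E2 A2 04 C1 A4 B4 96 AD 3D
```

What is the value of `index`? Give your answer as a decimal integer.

`index` follows `seq` (1 B), `height` (1 B), so it starts at offset 1 + 1 = 2 and occupies 2 bytes.
Bytes at offsets 2..3: E7 D7.
In little-endian order the low byte comes first in memory.
Reassemble most-significant byte first: D7 E7 → 0xD7E7.
0xD7E7 = 55271.

55271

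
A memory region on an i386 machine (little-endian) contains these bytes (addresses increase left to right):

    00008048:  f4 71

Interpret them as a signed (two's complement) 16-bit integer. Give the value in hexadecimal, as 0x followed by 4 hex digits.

Little-endian: lowest address holds the least-significant byte.
Reassemble most-significant byte first: 71 F4 → 0x71F4.

0x71F4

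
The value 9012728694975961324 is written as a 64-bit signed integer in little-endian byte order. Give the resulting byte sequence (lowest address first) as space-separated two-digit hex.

9012728694975961324 in hexadecimal, padded to 64 bits, is 0x7D13A4FF210318EC.
Split into bytes (most-significant first): 7D 13 A4 FF 21 03 18 EC.
In little-endian order the low byte comes first in memory.
So at ascending addresses the bytes are EC 18 03 21 FF A4 13 7D.

EC 18 03 21 FF A4 13 7D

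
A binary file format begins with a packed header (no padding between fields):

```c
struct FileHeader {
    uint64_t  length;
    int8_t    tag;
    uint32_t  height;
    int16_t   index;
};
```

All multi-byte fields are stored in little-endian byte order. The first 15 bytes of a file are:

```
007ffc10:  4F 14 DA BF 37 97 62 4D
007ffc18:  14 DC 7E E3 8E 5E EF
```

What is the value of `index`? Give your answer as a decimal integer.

-4258

`index` follows `length` (8 B), `tag` (1 B), `height` (4 B), so it starts at offset 8 + 1 + 4 = 13 and occupies 2 bytes.
Bytes at offsets 13..14: 5E EF.
In little-endian order the low byte comes first in memory.
Reassemble most-significant byte first: EF 5E → 0xEF5E.
Top bit is set, so as a signed 16-bit value this is 0xEF5E − 2^16 = -4258.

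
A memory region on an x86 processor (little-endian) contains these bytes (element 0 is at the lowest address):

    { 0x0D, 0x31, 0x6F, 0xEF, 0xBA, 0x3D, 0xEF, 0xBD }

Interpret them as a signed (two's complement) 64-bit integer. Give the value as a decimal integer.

In little-endian order the low byte comes first in memory.
Reassemble most-significant byte first: BD EF 3D BA EF 6F 31 0D → 0xBDEF3DBAEF6F310D.
Top bit is set, so as a signed 64-bit value this is 0xBDEF3DBAEF6F310D − 2^64 = -4760518408017071859.

-4760518408017071859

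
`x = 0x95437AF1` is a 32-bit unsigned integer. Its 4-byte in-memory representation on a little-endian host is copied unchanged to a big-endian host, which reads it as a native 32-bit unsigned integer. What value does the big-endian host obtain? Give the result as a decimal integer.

Stored little-endian, the bytes at ascending addresses are F1 7A 43 95.
Read back as big-endian, the last byte is least significant, giving 0xF17A4395.
0xF17A4395 = 4051321749.

4051321749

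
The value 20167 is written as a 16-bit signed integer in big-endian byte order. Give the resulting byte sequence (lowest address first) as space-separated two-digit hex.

4E C7

20167 in hexadecimal, padded to 16 bits, is 0x4EC7.
Split into bytes (most-significant first): 4E C7.
Big-endian stores the most-significant byte at the lowest address.
So the memory order matches the most-significant-first order: 4E C7.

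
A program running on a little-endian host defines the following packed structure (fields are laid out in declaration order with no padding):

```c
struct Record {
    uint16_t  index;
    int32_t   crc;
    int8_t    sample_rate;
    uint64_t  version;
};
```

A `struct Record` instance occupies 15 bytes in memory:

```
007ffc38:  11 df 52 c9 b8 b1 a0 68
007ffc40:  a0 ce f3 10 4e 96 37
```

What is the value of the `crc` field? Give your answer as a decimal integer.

`crc` follows `index` (2 bytes), so it starts at byte offset 2 and occupies 4 bytes.
Bytes at offsets 2..5: 52 C9 B8 B1.
Little-endian stores the least-significant byte at the lowest address.
Reassemble most-significant byte first: B1 B8 C9 52 → 0xB1B8C952.
Top bit is set, so as a signed 32-bit value this is 0xB1B8C952 − 2^32 = -1313289902.

-1313289902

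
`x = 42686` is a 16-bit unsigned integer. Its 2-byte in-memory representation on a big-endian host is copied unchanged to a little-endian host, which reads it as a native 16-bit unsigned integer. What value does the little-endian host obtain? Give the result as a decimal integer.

48806

42686 in 16-bit hexadecimal is 0xA6BE.
Stored big-endian, the bytes at ascending addresses are A6 BE.
Read back as little-endian, the first byte is least significant, giving 0xBEA6.
0xBEA6 = 48806.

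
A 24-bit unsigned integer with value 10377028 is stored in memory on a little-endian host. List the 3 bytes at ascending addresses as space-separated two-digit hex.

10377028 in hexadecimal, padded to 24 bits, is 0x9E5744.
Split into bytes (most-significant first): 9E 57 44.
Little-endian: lowest address holds the least-significant byte.
So at ascending addresses the bytes are 44 57 9E.

44 57 9E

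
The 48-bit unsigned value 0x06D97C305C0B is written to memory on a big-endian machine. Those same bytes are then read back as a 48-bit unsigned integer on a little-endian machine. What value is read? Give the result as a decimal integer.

Stored big-endian, the bytes at ascending addresses are 06 D9 7C 30 5C 0B.
Read back as little-endian, the first byte is least significant, giving 0x0B5C307CD906.
0x0B5C307CD906 = 12490578385158.

12490578385158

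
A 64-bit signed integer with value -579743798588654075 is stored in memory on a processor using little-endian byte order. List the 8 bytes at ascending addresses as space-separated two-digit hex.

05 3E 63 38 16 56 F4 F7

Two's complement of -579743798588654075 in 64 bits: 579743798588654075 = 0x080BA9E9C79CC1FB; invert → 0xF7F4561638633E04; add 1 → 0xF7F4561638633E05.
Split into bytes (most-significant first): F7 F4 56 16 38 63 3E 05.
Little-endian stores the least-significant byte at the lowest address.
So at ascending addresses the bytes are 05 3E 63 38 16 56 F4 F7.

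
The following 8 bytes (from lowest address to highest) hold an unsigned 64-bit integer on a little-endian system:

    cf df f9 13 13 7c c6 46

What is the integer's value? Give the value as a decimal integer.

Little-endian: lowest address holds the least-significant byte.
Reassemble most-significant byte first: 46 C6 7C 13 13 F9 DF CF → 0x46C67C1313F9DFCF.
0x46C67C1313F9DFCF = 5099900049425031119.

5099900049425031119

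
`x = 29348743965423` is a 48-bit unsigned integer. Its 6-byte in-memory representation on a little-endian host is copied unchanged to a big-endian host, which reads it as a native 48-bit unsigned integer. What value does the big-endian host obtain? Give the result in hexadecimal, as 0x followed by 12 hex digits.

0xEF6A7549B11A

29348743965423 in 48-bit hexadecimal is 0x1AB149756AEF.
Stored little-endian, the bytes at ascending addresses are EF 6A 75 49 B1 1A.
Read back as big-endian, the last byte is least significant, giving 0xEF6A7549B11A.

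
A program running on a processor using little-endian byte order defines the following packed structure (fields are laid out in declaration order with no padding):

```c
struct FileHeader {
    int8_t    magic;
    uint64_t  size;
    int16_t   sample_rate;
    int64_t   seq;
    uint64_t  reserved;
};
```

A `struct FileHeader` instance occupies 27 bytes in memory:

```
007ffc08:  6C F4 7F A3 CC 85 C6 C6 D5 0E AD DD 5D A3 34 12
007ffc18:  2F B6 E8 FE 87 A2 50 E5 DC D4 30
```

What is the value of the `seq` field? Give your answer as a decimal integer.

-1678102055909892643

`seq` follows `magic` (1 B), `size` (8 B), `sample_rate` (2 B), so it starts at offset 1 + 8 + 2 = 11 and occupies 8 bytes.
Bytes at offsets 11..18: DD 5D A3 34 12 2F B6 E8.
In little-endian order the low byte comes first in memory.
Reassemble most-significant byte first: E8 B6 2F 12 34 A3 5D DD → 0xE8B62F1234A35DDD.
Top bit is set, so as a signed 64-bit value this is 0xE8B62F1234A35DDD − 2^64 = -1678102055909892643.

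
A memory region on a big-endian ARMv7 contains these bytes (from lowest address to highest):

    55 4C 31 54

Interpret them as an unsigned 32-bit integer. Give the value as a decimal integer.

In big-endian order the high byte comes first in memory.
The bytes are already most-significant first: 0x554C3154.
0x554C3154 = 1431056724.

1431056724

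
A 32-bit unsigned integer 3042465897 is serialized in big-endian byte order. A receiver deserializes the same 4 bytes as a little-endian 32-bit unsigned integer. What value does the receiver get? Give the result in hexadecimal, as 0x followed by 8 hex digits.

0x695858B5

3042465897 in 32-bit hexadecimal is 0xB5585869.
Stored big-endian, the bytes at ascending addresses are B5 58 58 69.
Read back as little-endian, the first byte is least significant, giving 0x695858B5.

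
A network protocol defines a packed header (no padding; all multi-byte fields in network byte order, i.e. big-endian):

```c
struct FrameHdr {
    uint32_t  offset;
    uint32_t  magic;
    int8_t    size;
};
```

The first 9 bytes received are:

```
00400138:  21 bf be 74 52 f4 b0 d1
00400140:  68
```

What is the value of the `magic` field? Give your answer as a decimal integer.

`magic` follows `offset` (4 bytes), so it starts at byte offset 4 and occupies 4 bytes.
Bytes at offsets 4..7: 52 F4 B0 D1.
Big-endian: lowest address holds the most-significant byte.
The bytes are already most-significant first: 0x52F4B0D1.
0x52F4B0D1 = 1391767761.

1391767761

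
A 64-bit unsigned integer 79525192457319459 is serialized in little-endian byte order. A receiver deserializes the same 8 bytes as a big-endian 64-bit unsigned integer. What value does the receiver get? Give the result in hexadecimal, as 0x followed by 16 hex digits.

79525192457319459 in 64-bit hexadecimal is 0x011A87BDBF1CF423.
Stored little-endian, the bytes at ascending addresses are 23 F4 1C BF BD 87 1A 01.
Read back as big-endian, the last byte is least significant, giving 0x23F41CBFBD871A01.

0x23F41CBFBD871A01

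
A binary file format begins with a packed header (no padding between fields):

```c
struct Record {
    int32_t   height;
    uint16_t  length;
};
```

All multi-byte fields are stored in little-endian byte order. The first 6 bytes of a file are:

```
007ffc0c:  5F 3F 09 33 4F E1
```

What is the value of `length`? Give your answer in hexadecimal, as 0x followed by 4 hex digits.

0xE14F

`length` follows `height` (4 bytes), so it starts at byte offset 4 and occupies 2 bytes.
Bytes at offsets 4..5: 4F E1.
Little-endian: lowest address holds the least-significant byte.
Reassemble most-significant byte first: E1 4F → 0xE14F.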